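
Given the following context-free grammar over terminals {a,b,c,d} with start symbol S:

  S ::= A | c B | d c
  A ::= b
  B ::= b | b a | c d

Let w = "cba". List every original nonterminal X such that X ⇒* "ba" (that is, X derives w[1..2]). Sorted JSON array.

Convert to CNF:
  S -> T2 B | T3 T2 | b
  A -> b
  B -> T0 T1 | T2 T3 | b
  T0 -> b
  T1 -> a
  T2 -> c
  T3 -> d

CYK table (by increasing span) (cells [i..j] with 1 ≤ i ≤ j ≤ 2 only):
  T[1,1] 'b' = {A,B,S,T0}  orig:{A,B,S}
  T[2,2] 'a' = {T1}  orig:{}
  T[1,2] 'ba' = {B}

Original NTs in T[1,2] deriving "ba": ["B"]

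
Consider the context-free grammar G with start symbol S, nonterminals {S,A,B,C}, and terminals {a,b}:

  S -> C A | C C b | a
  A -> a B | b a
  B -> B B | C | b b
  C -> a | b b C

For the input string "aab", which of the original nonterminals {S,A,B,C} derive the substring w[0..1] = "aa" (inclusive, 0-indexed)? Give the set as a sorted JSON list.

CNF form of G:
  S -> C A | C X4 | a
  A -> T0 B | T1 T0
  B -> B B | T1 T1 | T1 X2 | a
  C -> T1 X3 | a
  T0 -> a
  T1 -> b
  X2 -> T1 C
  X3 -> T1 C
  X4 -> C T1

Fill CYK table bottom-up (cells [i..j] with 0 ≤ i ≤ j ≤ 1 only):
  T[0,0] 'a' = {B,C,S,T0}  orig:{B,C,S}
  T[1,1] 'a' = {B,C,S,T0}  orig:{B,C,S}
  T[0,1] 'aa' = {A,B}

Original NTs in T[0,1] deriving "aa": ["A", "B"]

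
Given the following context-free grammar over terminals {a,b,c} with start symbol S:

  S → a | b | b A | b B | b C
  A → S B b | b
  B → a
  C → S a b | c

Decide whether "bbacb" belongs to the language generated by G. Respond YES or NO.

Convert to CNF:
  S -> T0 A | T0 B | T0 C | a | b
  A -> S X2 | b
  B -> a
  C -> S X3 | c
  T0 -> b
  T1 -> a
  X2 -> B T0
  X3 -> T1 T0

CYK fill:
  [0..0]={A,S,T0}  "b"  orig:{A,S}
  [1..1]={A,S,T0}  "b"  orig:{A,S}
  [2..2]={B,S,T1}  "a"  orig:{B,S}
  [3..3]={C}  "c"
  [4..4]={A,S,T0}  "b"  orig:{A,S}
  [0..1]={S}  "bb"
  [1..2]={S}  "ba"
  [2..3]=∅  "ac"
  [3..4]=∅  "cb"
  [0..2]=∅  "bba"
  [1..3]=∅  "bac"
  [2..4]=∅  "acb"
  [0..3]=∅  "bbac"
  [1..4]=∅  "bacb"
  [0..4]=∅  "bbacb"

S ∉ T[0,4] ⇒ NO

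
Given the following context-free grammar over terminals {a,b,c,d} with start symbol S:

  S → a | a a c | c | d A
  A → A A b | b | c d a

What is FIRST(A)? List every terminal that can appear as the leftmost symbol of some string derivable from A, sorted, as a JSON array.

FIRST sets, iterate to fixpoint:
iter 1:
  A via A→b: +{b}
  A via A→c d a: +{c}
  S via S→a: +{a}
  S via S→c: +{c}
  S via S→d A: +{d}
  S: {a,c,d}  A: {b,c}
iter 2: done
  S: {a,c,d}  A: {b,c}

FIRST(A) = ["b", "c"]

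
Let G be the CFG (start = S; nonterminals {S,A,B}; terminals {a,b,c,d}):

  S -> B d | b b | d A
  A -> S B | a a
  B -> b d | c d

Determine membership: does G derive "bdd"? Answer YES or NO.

Convert to CNF:
  S -> B T2 | T1 T1 | T2 A
  A -> S B | T0 T0
  B -> T1 T2 | T3 T2
  T0 -> a
  T1 -> b
  T2 -> d
  T3 -> c

CYK fill:
  cell(0,0) b: {T1}  orig:{}
  cell(1,1) d: {T2}  orig:{}
  cell(2,2) d: {T2}  orig:{}
  cell(0,1) bd: {B}
  cell(1,2) dd: ∅
  cell(0,2) bdd: {S}

S ∈ T[0,2] ⇒ YES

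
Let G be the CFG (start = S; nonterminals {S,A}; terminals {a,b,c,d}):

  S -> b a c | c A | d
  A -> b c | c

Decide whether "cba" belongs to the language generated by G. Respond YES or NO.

Convert to CNF:
  S -> T0 X3 | T1 A | d
  A -> T0 T1 | c
  T0 -> b
  T1 -> c
  T2 -> a
  X3 -> T2 T1

CYK fill:
  cell(0,0) c: {A,T1}  orig:{A}
  cell(1,1) b: {T0}  orig:{}
  cell(2,2) a: {T2}  orig:{}
  cell(0,1) cb: ∅
  cell(1,2) ba: ∅
  cell(0,2) cba: ∅

S ∉ T[0,2] ⇒ NO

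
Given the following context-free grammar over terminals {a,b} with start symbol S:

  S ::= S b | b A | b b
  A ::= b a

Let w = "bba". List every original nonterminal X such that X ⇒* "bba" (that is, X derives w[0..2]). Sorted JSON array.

CNF form of G:
  S -> S T0 | T0 A | T0 T0
  A -> T0 T1
  T0 -> b
  T1 -> a

Fill CYK table bottom-up (cells [i..j] with 0 ≤ i ≤ j ≤ 2 only):
  [0..0]={T0}  "b"  orig:{}
  [1..1]={T0}  "b"  orig:{}
  [2..2]={T1}  "a"  orig:{}
  [0..1]={S}  "bb"
  [1..2]={A}  "ba"
  [0..2]={S}  "bba"

Original NTs in T[0,2] deriving "bba": ["S"]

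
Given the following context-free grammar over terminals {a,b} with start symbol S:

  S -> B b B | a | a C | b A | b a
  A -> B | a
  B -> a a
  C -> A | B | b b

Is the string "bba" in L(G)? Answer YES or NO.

Convert to CNF:
  S -> B X2 | T0 C | T1 A | T1 T0 | a
  A -> T0 T0 | a
  B -> T0 T0
  C -> T0 T0 | T1 T1 | a
  T0 -> a
  T1 -> b
  X2 -> T1 B

Fill CYK table bottom-up:
  cell(0,0) b: {T1}  orig:{}
  cell(1,1) b: {T1}  orig:{}
  cell(2,2) a: {A,C,S,T0}  orig:{A,C,S}
  cell(0,1) bb: {C}
  cell(1,2) ba: {S}
  cell(0,2) bba: ∅

S ∉ T[0,2] ⇒ NO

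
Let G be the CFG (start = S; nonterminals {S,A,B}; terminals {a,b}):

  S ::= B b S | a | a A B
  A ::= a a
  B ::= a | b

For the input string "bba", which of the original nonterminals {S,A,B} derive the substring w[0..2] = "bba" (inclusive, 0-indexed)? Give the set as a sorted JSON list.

CNF form of G:
  S -> B X2 | T0 X3 | a
  A -> T0 T0
  B -> a | b
  T0 -> a
  T1 -> b
  X2 -> T1 S
  X3 -> A B

CYK table (by increasing span) — only the sub-triangle for w[0..2]:
  T[0,0] 'b' = {B,T1}  orig:{B}
  T[1,1] 'b' = {B,T1}  orig:{B}
  T[2,2] 'a' = {B,S,T0}  orig:{B,S}
  T[0,1] 'bb' = ∅
  T[1,2] 'ba' = {X2}  orig:{}
  T[0,2] 'bba' = {S}

Original NTs in T[0,2] deriving "bba": ["S"]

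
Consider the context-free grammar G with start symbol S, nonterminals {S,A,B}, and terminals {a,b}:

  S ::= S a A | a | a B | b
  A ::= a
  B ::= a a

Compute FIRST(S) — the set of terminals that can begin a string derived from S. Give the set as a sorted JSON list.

FIRST sets, iterate to fixpoint:
round 1:
  A via A→a: +{a}
  B via B→a a: +{a}
  S via S→a: +{a}
  S via S→b: +{b}
  S: {a,b}  A: {a}  B: {a}
round 2: (stable)
  S: {a,b}  A: {a}  B: {a}

FIRST(S) = ["a", "b"]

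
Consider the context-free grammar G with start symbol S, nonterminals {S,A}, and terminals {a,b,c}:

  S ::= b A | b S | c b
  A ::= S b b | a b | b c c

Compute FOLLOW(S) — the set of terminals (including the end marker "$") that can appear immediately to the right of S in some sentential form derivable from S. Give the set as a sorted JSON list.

Compute FIRST by fixpoint:
[1]
  A via A→a b: +{a}
  A via A→b c c: +{b}
  S via S→b A: +{b}
  S via S→c b: +{c}
  S: {b,c}  A: {a,b}
[2]
  A via A→S b b: +{c}
  S: {b,c}  A: {a,b,c}
[3] (stable)
  S: {b,c}  A: {a,b,c}

FOLLOW sets:
seed FOLLOW(S) with $
iter 1:
  A→S b b: FOLLOW(S) ⊇ FIRST(b) = {b}; new: +{b}
  S→b A: FOLLOW(A) ⊇ FOLLOW(S) ⊇ {$,b}; new: +{$,b}
  S: {$,b}  A: {$,b}
iter 2: done
  S: {$,b}  A: {$,b}

FOLLOW(S) = ["$", "b"]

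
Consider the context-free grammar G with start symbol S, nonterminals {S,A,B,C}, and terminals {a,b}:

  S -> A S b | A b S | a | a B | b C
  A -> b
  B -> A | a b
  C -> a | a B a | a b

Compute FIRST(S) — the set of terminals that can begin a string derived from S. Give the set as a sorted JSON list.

FIRST iteration:
pass 1:
  A via A→b: +{b}
  B via B→A: +{b}
  B via B→a b: +{a}
  C via C→a: +{a}
  S via S→A S b: +{b}
  S via S→a: +{a}
  FIRST(S)={a,b}  FIRST(A)={b}  FIRST(B)={a,b}  FIRST(C)={a}
pass 2: (no change)
  FIRST(S)={a,b}  FIRST(A)={b}  FIRST(B)={a,b}  FIRST(C)={a}

FIRST(S) = ["a", "b"]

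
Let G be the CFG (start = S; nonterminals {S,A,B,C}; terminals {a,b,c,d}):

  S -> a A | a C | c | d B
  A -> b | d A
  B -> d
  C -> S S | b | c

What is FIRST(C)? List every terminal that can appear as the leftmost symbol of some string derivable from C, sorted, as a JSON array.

Compute FIRST by fixpoint:
[1]
  A via A→b: +{b}
  A via A→d A: +{d}
  B via B→d: +{d}
  C via C→b: +{b}
  C via C→c: +{c}
  S via S→a A: +{a}
  S via S→c: +{c}
  S via S→d B: +{d}
  FIRST(S)={a,c,d}  FIRST(A)={b,d}  FIRST(B)={d}  FIRST(C)={b,c}
[2]
  C via C→S S: +{a,d}
  FIRST(S)={a,c,d}  FIRST(A)={b,d}  FIRST(B)={d}  FIRST(C)={a,b,c,d}
[3] (no change)
  FIRST(S)={a,c,d}  FIRST(A)={b,d}  FIRST(B)={d}  FIRST(C)={a,b,c,d}

FIRST(C) = ["a", "b", "c", "d"]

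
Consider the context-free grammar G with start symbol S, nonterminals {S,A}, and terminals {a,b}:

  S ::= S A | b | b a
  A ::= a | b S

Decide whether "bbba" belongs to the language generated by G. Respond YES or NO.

CNF form of G:
  S -> S A | T0 T1 | b
  A -> T0 S | a
  T0 -> b
  T1 -> a

Fill CYK table bottom-up:
  cell(0,0) b: {S,T0}  orig:{S}
  cell(1,1) b: {S,T0}  orig:{S}
  cell(2,2) b: {S,T0}  orig:{S}
  cell(3,3) a: {A,T1}  orig:{A}
  cell(0,1) bb: {A}
  cell(1,2) bb: {A}
  cell(2,3) ba: {S}
  cell(0,2) bbb: {S}
  cell(1,3) bba: {A}
  cell(0,3) bbba: {S}

S ∈ T[0,3] ⇒ YES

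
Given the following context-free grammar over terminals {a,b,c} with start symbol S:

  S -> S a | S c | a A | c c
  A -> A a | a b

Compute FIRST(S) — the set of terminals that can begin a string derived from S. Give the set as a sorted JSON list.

FIRST sets, iterate to fixpoint:
iter 1:
  A via A→a b: +{a}
  S via S→a A: +{a}
  S via S→c c: +{c}
  FIRST[S]={a,c}  FIRST[A]={a}
iter 2: done
  FIRST[S]={a,c}  FIRST[A]={a}

FIRST(S) = ["a", "c"]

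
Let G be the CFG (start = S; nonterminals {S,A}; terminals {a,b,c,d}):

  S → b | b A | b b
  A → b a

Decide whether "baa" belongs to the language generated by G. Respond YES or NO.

Convert to CNF:
  S -> T0 A | T0 T0 | b
  A -> T0 T1
  T0 -> b
  T1 -> a

Fill CYK table bottom-up:
  [0..0]={S,T0}  "b"  orig:{S}
  [1..1]={T1}  "a"  orig:{}
  [2..2]={T1}  "a"  orig:{}
  [0..1]={A}  "ba"
  [1..2]=∅  "aa"
  [0..2]=∅  "baa"

S ∉ T[0,2] ⇒ NO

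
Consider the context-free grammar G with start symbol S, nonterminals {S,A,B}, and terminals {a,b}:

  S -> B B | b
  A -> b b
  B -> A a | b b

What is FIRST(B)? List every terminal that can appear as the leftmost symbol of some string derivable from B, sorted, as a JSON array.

Compute FIRST by fixpoint:
iter 1:
  A via A→b b: +{b}
  B via B→A a: +{b}
  S via S→B B: +{b}
  FIRST[S]={b}  FIRST[A]={b}  FIRST[B]={b}
iter 2: done
  FIRST[S]={b}  FIRST[A]={b}  FIRST[B]={b}

FIRST(B) = ["b"]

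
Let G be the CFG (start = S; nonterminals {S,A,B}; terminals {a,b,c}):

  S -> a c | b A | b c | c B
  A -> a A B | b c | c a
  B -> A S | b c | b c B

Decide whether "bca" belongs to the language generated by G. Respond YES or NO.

Convert to CNF:
  S -> T0 T2 | T1 A | T1 T2 | T2 B
  A -> T0 X3 | T1 T2 | T2 T0
  B -> A S | T1 T2 | T1 X4
  T0 -> a
  T1 -> b
  T2 -> c
  X3 -> A B
  X4 -> T2 B

CYK table (by increasing span):
  T[0,0] 'b' = {T1}  orig:{}
  T[1,1] 'c' = {T2}  orig:{}
  T[2,2] 'a' = {T0}  orig:{}
  T[0,1] 'bc' = {A,B,S}
  T[1,2] 'ca' = {A}
  T[0,2] 'bca' = {S}

S ∈ T[0,2] ⇒ YES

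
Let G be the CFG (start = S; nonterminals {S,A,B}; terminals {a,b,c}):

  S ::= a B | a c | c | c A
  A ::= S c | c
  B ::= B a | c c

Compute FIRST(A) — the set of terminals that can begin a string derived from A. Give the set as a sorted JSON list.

FIRST iteration:
iter 1:
  A via A→c: +{c}
  B via B→c c: +{c}
  S via S→a B: +{a}
  S via S→c: +{c}
  S: {a,c}  A: {c}  B: {c}
iter 2:
  A via A→S c: +{a}
  S: {a,c}  A: {a,c}  B: {c}
iter 3: done
  S: {a,c}  A: {a,c}  B: {c}

FIRST(A) = ["a", "c"]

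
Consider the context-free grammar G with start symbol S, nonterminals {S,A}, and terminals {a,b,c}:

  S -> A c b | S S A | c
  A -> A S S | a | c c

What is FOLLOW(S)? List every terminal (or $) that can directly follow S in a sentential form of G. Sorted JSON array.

FIRST sets, iterate to fixpoint:
pass 1:
  A via A→a: +{a}
  A via A→c c: +{c}
  S via S→A c b: +{a,c}
  FIRST[S]={a,c}  FIRST[A]={a,c}
pass 2: done
  FIRST[S]={a,c}  FIRST[A]={a,c}

FOLLOW iteration:
seed FOLLOW(S) with $
round 1:
  A→A S S: FOLLOW(A) ⊇ FIRST(S) = {a,c}; new: +{a,c}
  A→A S S: FOLLOW(S) ⊇ FIRST(S) = {a,c}; new: +{a,c}
  S→S S A: FOLLOW(A) ⊇ FOLLOW(S) ⊇ {$,a,c}; new: +{$}
  FOLLOW[S]={$,a,c}  FOLLOW[A]={$,a,c}
round 2: (stable)
  FOLLOW[S]={$,a,c}  FOLLOW[A]={$,a,c}

FOLLOW(S) = ["$", "a", "c"]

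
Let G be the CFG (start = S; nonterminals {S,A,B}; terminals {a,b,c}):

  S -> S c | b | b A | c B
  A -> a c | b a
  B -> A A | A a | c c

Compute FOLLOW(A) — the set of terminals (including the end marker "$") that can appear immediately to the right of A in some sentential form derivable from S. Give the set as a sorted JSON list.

FIRST sets, iterate to fixpoint:
pass 1:
  A via A→a c: +{a}
  A via A→b a: +{b}
  B via B→A A: +{a,b}
  B via B→c c: +{c}
  S via S→b: +{b}
  S via S→c B: +{c}
  S: {b,c}  A: {a,b}  B: {a,b,c}
pass 2: (stable)
  S: {b,c}  A: {a,b}  B: {a,b,c}

FOLLOW sets:
seed FOLLOW(S) with $
pass 1:
  B→A A: FOLLOW(A) ⊇ FIRST(A) = {a,b}; new: +{a,b}
  S→S c: FOLLOW(S) ⊇ FIRST(c) = {c}; new: +{c}
  S→b A: FOLLOW(A) ⊇ FOLLOW(S) ⊇ {$,c}; new: +{$,c}
  S→c B: FOLLOW(B) ⊇ FOLLOW(S) ⊇ {$,c}; new: +{$,c}
  FOLLOW(S)={$,c}  FOLLOW(A)={$,a,b,c}  FOLLOW(B)={$,c}
pass 2: (stable)
  FOLLOW(S)={$,c}  FOLLOW(A)={$,a,b,c}  FOLLOW(B)={$,c}

FOLLOW(A) = ["$", "a", "b", "c"]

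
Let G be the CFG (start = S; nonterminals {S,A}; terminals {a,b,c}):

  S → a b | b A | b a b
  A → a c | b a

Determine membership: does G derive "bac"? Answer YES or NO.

CNF form of G:
  S -> T0 T2 | T2 A | T2 X3
  A -> T0 T1 | T2 T0
  T0 -> a
  T1 -> c
  T2 -> b
  X3 -> T0 T2

Fill CYK table bottom-up:
  T[0,0] 'b' = {T2}  orig:{}
  T[1,1] 'a' = {T0}  orig:{}
  T[2,2] 'c' = {T1}  orig:{}
  T[0,1] 'ba' = {A}
  T[1,2] 'ac' = {A}
  T[0,2] 'bac' = {S}

S ∈ T[0,2] ⇒ YES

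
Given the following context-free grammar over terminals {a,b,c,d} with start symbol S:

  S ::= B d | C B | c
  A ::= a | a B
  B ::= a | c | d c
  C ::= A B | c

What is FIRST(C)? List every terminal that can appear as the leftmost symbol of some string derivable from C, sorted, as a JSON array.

FIRST iteration:
pass 1:
  A via A→a: +{a}
  B via B→a: +{a}
  B via B→c: +{c}
  B via B→d c: +{d}
  C via C→A B: +{a}
  C via C→c: +{c}
  S via S→B d: +{a,c,d}
  FIRST(S)={a,c,d}  FIRST(A)={a}  FIRST(B)={a,c,d}  FIRST(C)={a,c}
pass 2: — fixpoint
  FIRST(S)={a,c,d}  FIRST(A)={a}  FIRST(B)={a,c,d}  FIRST(C)={a,c}

FIRST(C) = ["a", "c"]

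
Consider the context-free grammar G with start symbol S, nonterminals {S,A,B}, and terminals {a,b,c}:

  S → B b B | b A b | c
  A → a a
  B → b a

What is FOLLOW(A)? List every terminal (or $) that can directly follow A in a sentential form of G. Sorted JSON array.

FIRST iteration:
round 1:
  A via A→a a: +{a}
  B via B→b a: +{b}
  S via S→B b B: +{b}
  S via S→c: +{c}
  FIRST(S)={b,c}  FIRST(A)={a}  FIRST(B)={b}
round 2: (stable)
  FIRST(S)={b,c}  FIRST(A)={a}  FIRST(B)={b}

Compute FOLLOW by fixpoint:
initialize: $ ∈ FOLLOW(S)
iter 1:
  S→B b B: FOLLOW(B) ⊇ FIRST(b) = {b}; new: +{b}
  S→B b B: FOLLOW(B) ⊇ FOLLOW(S) ⊇ {$}; new: +{$}
  S→b A b: FOLLOW(A) ⊇ FIRST(b) = {b}; new: +{b}
  FOLLOW(S)={$}  FOLLOW(A)={b}  FOLLOW(B)={$,b}
iter 2: done
  FOLLOW(S)={$}  FOLLOW(A)={b}  FOLLOW(B)={$,b}

FOLLOW(A) = ["b"]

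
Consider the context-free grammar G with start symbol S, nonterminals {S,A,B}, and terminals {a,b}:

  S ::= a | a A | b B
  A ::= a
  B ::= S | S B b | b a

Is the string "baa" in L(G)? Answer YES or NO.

CNF form of G:
  S -> T0 B | T1 A | a
  A -> a
  B -> S X2 | T0 B | T0 T1 | T1 A | a
  T0 -> b
  T1 -> a
  X2 -> B T0

CYK fill:
  [0..0]={T0}  "b"  orig:{}
  [1..1]={A,B,S,T1}  "a"  orig:{A,B,S}
  [2..2]={A,B,S,T1}  "a"  orig:{A,B,S}
  [0..1]={B,S}  "ba"
  [1..2]={B,S}  "aa"
  [0..2]={B,S}  "baa"

S ∈ T[0,2] ⇒ YES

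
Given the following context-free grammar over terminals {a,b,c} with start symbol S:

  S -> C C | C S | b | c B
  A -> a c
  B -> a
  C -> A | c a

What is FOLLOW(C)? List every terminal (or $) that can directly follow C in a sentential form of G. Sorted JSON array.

Compute FIRST by fixpoint:
[1]
  A via A→a c: +{a}
  B via B→a: +{a}
  C via C→A: +{a}
  C via C→c a: +{c}
  S via S→C C: +{a,c}
  S via S→b: +{b}
  S: {a,b,c}  A: {a}  B: {a}  C: {a,c}
[2] done
  S: {a,b,c}  A: {a}  B: {a}  C: {a,c}

Compute FOLLOW by fixpoint:
FOLLOW(S) := {$}
[1]
  S→C C: FOLLOW(C) ⊇ FIRST(C) = {a,c}; new: +{a,c}
  S→C C: FOLLOW(C) ⊇ FOLLOW(S) ⊇ {$}; new: +{$}
  S→C S: FOLLOW(C) ⊇ FIRST(S) = {a,b,c}; new: +{b}
  S→c B: FOLLOW(B) ⊇ FOLLOW(S) ⊇ {$}; new: +{$}
  FOLLOW(S)={$}  FOLLOW(A)={}  FOLLOW(B)={$}  FOLLOW(C)={$,a,b,c}
[2]
  C→A: FOLLOW(A) ⊇ FOLLOW(C) ⊇ {$,a,b,c}; new: +{$,a,b,c}
  FOLLOW(S)={$}  FOLLOW(A)={$,a,b,c}  FOLLOW(B)={$}  FOLLOW(C)={$,a,b,c}
[3] (stable)
  FOLLOW(S)={$}  FOLLOW(A)={$,a,b,c}  FOLLOW(B)={$}  FOLLOW(C)={$,a,b,c}

FOLLOW(C) = ["$", "a", "b", "c"]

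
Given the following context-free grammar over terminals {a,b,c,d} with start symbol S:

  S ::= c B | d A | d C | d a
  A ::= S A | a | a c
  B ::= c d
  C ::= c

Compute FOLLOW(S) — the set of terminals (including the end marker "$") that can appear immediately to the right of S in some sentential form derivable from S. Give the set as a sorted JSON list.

Compute FIRST by fixpoint:
pass 1:
  A via A→a: +{a}
  B via B→c d: +{c}
  C via C→c: +{c}
  S via S→c B: +{c}
  S via S→d A: +{d}
  FIRST[S]={c,d}  FIRST[A]={a}  FIRST[B]={c}  FIRST[C]={c}
pass 2:
  A via A→S A: +{c,d}
  FIRST[S]={c,d}  FIRST[A]={a,c,d}  FIRST[B]={c}  FIRST[C]={c}
pass 3: (no change)
  FIRST[S]={c,d}  FIRST[A]={a,c,d}  FIRST[B]={c}  FIRST[C]={c}

Compute FOLLOW by fixpoint:
initialize: $ ∈ FOLLOW(S)
round 1:
  A→S A: FOLLOW(S) ⊇ FIRST(A) = {a,c,d}; new: +{a,c,d}
  S→c B: FOLLOW(B) ⊇ FOLLOW(S) ⊇ {$,a,c,d}; new: +{$,a,c,d}
  S→d A: FOLLOW(A) ⊇ FOLLOW(S) ⊇ {$,a,c,d}; new: +{$,a,c,d}
  S→d C: FOLLOW(C) ⊇ FOLLOW(S) ⊇ {$,a,c,d}; new: +{$,a,c,d}
  FOLLOW[S]={$,a,c,d}  FOLLOW[A]={$,a,c,d}  FOLLOW[B]={$,a,c,d}  FOLLOW[C]={$,a,c,d}
round 2: (stable)
  FOLLOW[S]={$,a,c,d}  FOLLOW[A]={$,a,c,d}  FOLLOW[B]={$,a,c,d}  FOLLOW[C]={$,a,c,d}

FOLLOW(S) = ["$", "a", "c", "d"]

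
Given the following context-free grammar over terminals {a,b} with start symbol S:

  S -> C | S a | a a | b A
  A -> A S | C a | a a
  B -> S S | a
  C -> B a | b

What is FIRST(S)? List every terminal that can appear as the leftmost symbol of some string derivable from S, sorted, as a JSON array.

FIRST sets, iterate to fixpoint:
[1]
  A via A→a a: +{a}
  B via B→a: +{a}
  C via C→B a: +{a}
  C via C→b: +{b}
  S via S→C: +{a,b}
  FIRST[S]={a,b}  FIRST[A]={a}  FIRST[B]={a}  FIRST[C]={a,b}
[2]
  A via A→C a: +{b}
  B via B→S S: +{b}
  FIRST[S]={a,b}  FIRST[A]={a,b}  FIRST[B]={a,b}  FIRST[C]={a,b}
[3] — fixpoint
  FIRST[S]={a,b}  FIRST[A]={a,b}  FIRST[B]={a,b}  FIRST[C]={a,b}

FIRST(S) = ["a", "b"]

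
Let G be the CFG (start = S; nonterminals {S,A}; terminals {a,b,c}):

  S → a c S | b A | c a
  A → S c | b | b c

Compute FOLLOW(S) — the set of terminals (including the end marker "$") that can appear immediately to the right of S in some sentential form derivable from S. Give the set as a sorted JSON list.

Compute FIRST by fixpoint:
[1]
  A via A→b: +{b}
  S via S→a c S: +{a}
  S via S→b A: +{b}
  S via S→c a: +{c}
  S: {a,b,c}  A: {b}
[2]
  A via A→S c: +{a,c}
  S: {a,b,c}  A: {a,b,c}
[3] done
  S: {a,b,c}  A: {a,b,c}

Compute FOLLOW by fixpoint:
initialize: $ ∈ FOLLOW(S)
pass 1:
  A→S c: FOLLOW(S) ⊇ FIRST(c) = {c}; new: +{c}
  S→b A: FOLLOW(A) ⊇ FOLLOW(S) ⊇ {$,c}; new: +{$,c}
  FOLLOW[S]={$,c}  FOLLOW[A]={$,c}
pass 2: (stable)
  FOLLOW[S]={$,c}  FOLLOW[A]={$,c}

FOLLOW(S) = ["$", "c"]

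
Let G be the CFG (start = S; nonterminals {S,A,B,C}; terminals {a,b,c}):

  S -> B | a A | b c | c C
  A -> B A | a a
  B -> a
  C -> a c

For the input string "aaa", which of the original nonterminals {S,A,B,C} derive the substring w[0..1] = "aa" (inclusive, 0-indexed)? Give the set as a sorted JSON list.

CNF form of G:
  S -> T0 A | T1 C | T2 T1 | a
  A -> B A | T0 T0
  B -> a
  C -> T0 T1
  T0 -> a
  T1 -> c
  T2 -> b

CYK table (by increasing span) — only the sub-triangle for w[0..1]:
  cell(0,0) a: {B,S,T0}  orig:{B,S}
  cell(1,1) a: {B,S,T0}  orig:{B,S}
  cell(0,1) aa: {A}

Original NTs in T[0,1] deriving "aa": ["A"]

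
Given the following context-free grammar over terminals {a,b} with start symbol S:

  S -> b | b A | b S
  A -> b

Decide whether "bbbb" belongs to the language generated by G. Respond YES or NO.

Convert to CNF:
  S -> T0 A | T0 S | b
  A -> b
  T0 -> b

CYK fill:
  cell(0,0) b: {A,S,T0}  orig:{A,S}
  cell(1,1) b: {A,S,T0}  orig:{A,S}
  cell(2,2) b: {A,S,T0}  orig:{A,S}
  cell(3,3) b: {A,S,T0}  orig:{A,S}
  cell(0,1) bb: {S}
  cell(1,2) bb: {S}
  cell(2,3) bb: {S}
  cell(0,2) bbb: {S}
  cell(1,3) bbb: {S}
  cell(0,3) bbbb: {S}

S ∈ T[0,3] ⇒ YES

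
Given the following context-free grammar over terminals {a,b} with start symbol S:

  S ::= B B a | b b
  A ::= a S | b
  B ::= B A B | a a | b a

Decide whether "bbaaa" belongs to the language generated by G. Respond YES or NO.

CNF form of G:
  S -> B X3 | T1 T1
  A -> T0 S | b
  B -> B X2 | T0 T0 | T1 T0
  T0 -> a
  T1 -> b
  X2 -> A B
  X3 -> B T0

CYK fill:
  T[0,0] 'b' = {A,T1}  orig:{A}
  T[1,1] 'b' = {A,T1}  orig:{A}
  T[2,2] 'a' = {T0}  orig:{}
  T[3,3] 'a' = {T0}  orig:{}
  T[4,4] 'a' = {T0}  orig:{}
  T[0,1] 'bb' = {S}
  T[1,2] 'ba' = {B}
  T[2,3] 'aa' = {B}
  T[3,4] 'aa' = {B}
  T[0,2] 'bba' = {X2}  orig:{}
  T[1,3] 'baa' = {X2,X3}  orig:{}
  T[2,4] 'aaa' = {X3}  orig:{}
  T[0,3] 'bbaa' = ∅
  T[1,4] 'baaa' = ∅
  T[0,4] 'bbaaa' = ∅

S ∉ T[0,4] ⇒ NO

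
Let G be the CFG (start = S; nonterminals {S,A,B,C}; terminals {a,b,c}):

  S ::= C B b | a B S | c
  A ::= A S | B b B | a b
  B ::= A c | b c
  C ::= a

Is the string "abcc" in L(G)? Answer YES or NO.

Convert to CNF:
  S -> C X4 | T1 X5 | c
  A -> A S | B X3 | T1 T0
  B -> A T2 | T0 T2
  C -> a
  T0 -> b
  T1 -> a
  T2 -> c
  X3 -> T0 B
  X4 -> B T0
  X5 -> B S

CYK table (by increasing span):
  cell(0,0) a: {C,T1}  orig:{C}
  cell(1,1) b: {T0}  orig:{}
  cell(2,2) c: {S,T2}  orig:{S}
  cell(3,3) c: {S,T2}  orig:{S}
  cell(0,1) ab: {A}
  cell(1,2) bc: {B}
  cell(2,3) cc: ∅
  cell(0,2) abc: {A,B}
  cell(1,3) bcc: {X5}  orig:{}
  cell(0,3) abcc: {A,B,S,X5}  orig:{A,B,S}

S ∈ T[0,3] ⇒ YES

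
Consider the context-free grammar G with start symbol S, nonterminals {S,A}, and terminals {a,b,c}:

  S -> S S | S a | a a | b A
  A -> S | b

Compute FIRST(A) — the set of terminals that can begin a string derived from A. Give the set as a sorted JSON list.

Compute FIRST by fixpoint:
round 1:
  A via A→b: +{b}
  S via S→a a: +{a}
  S via S→b A: +{b}
  FIRST(S)={a,b}  FIRST(A)={b}
round 2:
  A via A→S: +{a}
  FIRST(S)={a,b}  FIRST(A)={a,b}
round 3: (stable)
  FIRST(S)={a,b}  FIRST(A)={a,b}

FIRST(A) = ["a", "b"]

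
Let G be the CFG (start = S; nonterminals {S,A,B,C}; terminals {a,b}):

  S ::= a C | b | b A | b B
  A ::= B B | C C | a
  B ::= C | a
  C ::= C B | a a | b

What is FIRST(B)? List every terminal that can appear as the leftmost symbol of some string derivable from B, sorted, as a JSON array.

FIRST sets, iterate to fixpoint:
iter 1:
  A via A→a: +{a}
  B via B→a: +{a}
  C via C→a a: +{a}
  C via C→b: +{b}
  S via S→a C: +{a}
  S via S→b: +{b}
  S: {a,b}  A: {a}  B: {a}  C: {a,b}
iter 2:
  A via A→C C: +{b}
  B via B→C: +{b}
  S: {a,b}  A: {a,b}  B: {a,b}  C: {a,b}
iter 3: done
  S: {a,b}  A: {a,b}  B: {a,b}  C: {a,b}

FIRST(B) = ["a", "b"]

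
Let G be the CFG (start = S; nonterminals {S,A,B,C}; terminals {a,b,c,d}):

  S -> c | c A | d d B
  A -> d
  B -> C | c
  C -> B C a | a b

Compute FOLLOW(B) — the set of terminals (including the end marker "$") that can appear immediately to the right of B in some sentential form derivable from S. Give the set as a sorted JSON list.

FIRST iteration:
iter 1:
  A via A→d: +{d}
  B via B→c: +{c}
  C via C→B C a: +{c}
  C via C→a b: +{a}
  S via S→c: +{c}
  S via S→d d B: +{d}
  FIRST[S]={c,d}  FIRST[A]={d}  FIRST[B]={c}  FIRST[C]={a,c}
iter 2:
  B via B→C: +{a}
  FIRST[S]={c,d}  FIRST[A]={d}  FIRST[B]={a,c}  FIRST[C]={a,c}
iter 3: (stable)
  FIRST[S]={c,d}  FIRST[A]={d}  FIRST[B]={a,c}  FIRST[C]={a,c}

FOLLOW sets:
FOLLOW(S) := {$}
iter 1:
  C→B C a: FOLLOW(B) ⊇ FIRST(C) = {a,c}; new: +{a,c}
  C→B C a: FOLLOW(C) ⊇ FIRST(a) = {a}; new: +{a}
  S→c A: FOLLOW(A) ⊇ FOLLOW(S) ⊇ {$}; new: +{$}
  S→d d B: FOLLOW(B) ⊇ FOLLOW(S) ⊇ {$}; new: +{$}
  FOLLOW[S]={$}  FOLLOW[A]={$}  FOLLOW[B]={$,a,c}  FOLLOW[C]={a}
iter 2:
  B→C: FOLLOW(C) ⊇ FOLLOW(B) ⊇ {$,a,c}; new: +{$,c}
  FOLLOW[S]={$}  FOLLOW[A]={$}  FOLLOW[B]={$,a,c}  FOLLOW[C]={$,a,c}
iter 3: (no change)
  FOLLOW[S]={$}  FOLLOW[A]={$}  FOLLOW[B]={$,a,c}  FOLLOW[C]={$,a,c}

FOLLOW(B) = ["$", "a", "c"]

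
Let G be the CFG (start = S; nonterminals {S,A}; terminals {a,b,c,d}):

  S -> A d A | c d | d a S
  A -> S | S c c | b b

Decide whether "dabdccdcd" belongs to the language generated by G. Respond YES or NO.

CNF form of G:
  S -> A X7 | T0 X8 | T1 T0
  A -> A X4 | S X5 | T0 X6 | T1 T0 | T2 T2
  T0 -> d
  T1 -> c
  T2 -> b
  T3 -> a
  X4 -> T0 A
  X5 -> T1 T1
  X6 -> T3 S
  X7 -> T0 A
  X8 -> T3 S

Fill CYK table bottom-up:
  cell(0,0) d: {T0}  orig:{}
  cell(1,1) a: {T3}  orig:{}
  cell(2,2) b: {T2}  orig:{}
  cell(3,3) d: {T0}  orig:{}
  cell(4,4) c: {T1}  orig:{}
  cell(5,5) c: {T1}  orig:{}
  cell(6,6) d: {T0}  orig:{}
  cell(7,7) c: {T1}  orig:{}
  cell(8,8) d: {T0}  orig:{}
  cell(0,1) da: ∅
  cell(1,2) ab: ∅
  cell(2,3) bd: ∅
  cell(3,4) dc: ∅
  cell(4,5) cc: {X5}  orig:{}
  cell(5,6) cd: {A,S}
  cell(6,7) dc: ∅
  cell(7,8) cd: {A,S}
  cell(0,2) dab: ∅
  cell(1,3) abd: ∅
  cell(2,4) bdc: ∅
  cell(3,5) dcc: ∅
  cell(4,6) ccd: ∅
  cell(5,7) cdc: ∅
  cell(6,8) dcd: {X4,X7}  orig:{}
  cell(0,3) dabd: ∅
  cell(1,4) abdc: ∅
  cell(2,5) bdcc: ∅
  cell(3,6) dccd: ∅
  cell(4,7) ccdc: ∅
  cell(5,8) cdcd: ∅
  cell(0,4) dabdc: ∅
  cell(1,5) abdcc: ∅
  cell(2,6) bdccd: ∅
  cell(3,7) dccdc: ∅
  cell(4,8) ccdcd: ∅
  cell(0,5) dabdcc: ∅
  cell(1,6) abdccd: ∅
  cell(2,7) bdccdc: ∅
  cell(3,8) dccdcd: ∅
  cell(0,6) dabdccd: ∅
  cell(1,7) abdccdc: ∅
  cell(2,8) bdccdcd: ∅
  cell(0,7) dabdccdc: ∅
  cell(1,8) abdccdcd: ∅
  cell(0,8) dabdccdcd: ∅

S ∉ T[0,8] ⇒ NO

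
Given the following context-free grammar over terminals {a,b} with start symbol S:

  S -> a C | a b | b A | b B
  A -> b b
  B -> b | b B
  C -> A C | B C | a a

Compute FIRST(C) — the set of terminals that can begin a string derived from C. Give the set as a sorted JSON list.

Compute FIRST by fixpoint:
pass 1:
  A via A→b b: +{b}
  B via B→b: +{b}
  C via C→A C: +{b}
  C via C→a a: +{a}
  S via S→a C: +{a}
  S via S→b A: +{b}
  FIRST(S)={a,b}  FIRST(A)={b}  FIRST(B)={b}  FIRST(C)={a,b}
pass 2: — fixpoint
  FIRST(S)={a,b}  FIRST(A)={b}  FIRST(B)={b}  FIRST(C)={a,b}

FIRST(C) = ["a", "b"]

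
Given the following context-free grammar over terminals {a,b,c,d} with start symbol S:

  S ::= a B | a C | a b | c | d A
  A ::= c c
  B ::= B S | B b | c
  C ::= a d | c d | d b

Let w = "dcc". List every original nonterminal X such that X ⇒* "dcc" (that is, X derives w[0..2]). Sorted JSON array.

Convert to CNF:
  S -> T2 B | T2 C | T2 T1 | T3 A | c
  A -> T0 T0
  B -> B S | B T1 | c
  C -> T0 T3 | T2 T3 | T3 T1
  T0 -> c
  T1 -> b
  T2 -> a
  T3 -> d

CYK table (by increasing span) (cells [i..j] with 0 ≤ i ≤ j ≤ 2 only):
  [0..0]={T3}  "d"  orig:{}
  [1..1]={B,S,T0}  "c"  orig:{B,S}
  [2..2]={B,S,T0}  "c"  orig:{B,S}
  [0..1]=∅  "dc"
  [1..2]={A,B}  "cc"
  [0..2]={S}  "dcc"

Original NTs in T[0,2] deriving "dcc": ["S"]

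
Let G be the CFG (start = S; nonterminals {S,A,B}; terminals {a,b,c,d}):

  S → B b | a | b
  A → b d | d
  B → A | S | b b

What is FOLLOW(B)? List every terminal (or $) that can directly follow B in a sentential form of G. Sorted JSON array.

FIRST sets, iterate to fixpoint:
[1]
  A via A→b d: +{b}
  A via A→d: +{d}
  B via B→A: +{b,d}
  S via S→B b: +{b,d}
  S via S→a: +{a}
  FIRST(S)={a,b,d}  FIRST(A)={b,d}  FIRST(B)={b,d}
[2]
  B via B→S: +{a}
  FIRST(S)={a,b,d}  FIRST(A)={b,d}  FIRST(B)={a,b,d}
[3] done
  FIRST(S)={a,b,d}  FIRST(A)={b,d}  FIRST(B)={a,b,d}

Compute FOLLOW by fixpoint:
initialize: $ ∈ FOLLOW(S)
iter 1:
  S→B b: FOLLOW(B) ⊇ FIRST(b) = {b}; new: +{b}
  FOLLOW(S)={$}  FOLLOW(A)={}  FOLLOW(B)={b}
iter 2:
  B→A: FOLLOW(A) ⊇ FOLLOW(B) ⊇ {b}; new: +{b}
  B→S: FOLLOW(S) ⊇ FOLLOW(B) ⊇ {b}; new: +{b}
  FOLLOW(S)={$,b}  FOLLOW(A)={b}  FOLLOW(B)={b}
iter 3: (no change)
  FOLLOW(S)={$,b}  FOLLOW(A)={b}  FOLLOW(B)={b}

FOLLOW(B) = ["b"]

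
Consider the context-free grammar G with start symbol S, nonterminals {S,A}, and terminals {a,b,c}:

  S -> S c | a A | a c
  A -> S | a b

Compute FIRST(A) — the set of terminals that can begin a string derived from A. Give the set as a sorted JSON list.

FIRST sets, iterate to fixpoint:
pass 1:
  A via A→a b: +{a}
  S via S→a A: +{a}
  FIRST[S]={a}  FIRST[A]={a}
pass 2: (no change)
  FIRST[S]={a}  FIRST[A]={a}

FIRST(A) = ["a"]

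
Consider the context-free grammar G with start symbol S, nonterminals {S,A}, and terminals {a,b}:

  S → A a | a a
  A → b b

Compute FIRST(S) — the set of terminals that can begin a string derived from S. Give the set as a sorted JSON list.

FIRST iteration:
iter 1:
  A via A→b b: +{b}
  S via S→A a: +{b}
  S via S→a a: +{a}
  S: {a,b}  A: {b}
iter 2: (stable)
  S: {a,b}  A: {b}

FIRST(S) = ["a", "b"]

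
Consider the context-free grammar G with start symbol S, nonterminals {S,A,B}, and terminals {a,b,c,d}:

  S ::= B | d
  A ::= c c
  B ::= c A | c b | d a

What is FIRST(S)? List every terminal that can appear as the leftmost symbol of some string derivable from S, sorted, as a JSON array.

FIRST iteration:
iter 1:
  A via A→c c: +{c}
  B via B→c A: +{c}
  B via B→d a: +{d}
  S via S→B: +{c,d}
  S: {c,d}  A: {c}  B: {c,d}
iter 2: (stable)
  S: {c,d}  A: {c}  B: {c,d}

FIRST(S) = ["c", "d"]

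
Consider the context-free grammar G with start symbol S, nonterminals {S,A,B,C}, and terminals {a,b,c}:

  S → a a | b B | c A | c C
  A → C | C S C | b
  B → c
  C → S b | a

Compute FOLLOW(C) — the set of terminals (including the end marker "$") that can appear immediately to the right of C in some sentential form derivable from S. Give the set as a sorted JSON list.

FIRST iteration:
round 1:
  A via A→b: +{b}
  B via B→c: +{c}
  C via C→a: +{a}
  S via S→a a: +{a}
  S via S→b B: +{b}
  S via S→c A: +{c}
  FIRST[S]={a,b,c}  FIRST[A]={b}  FIRST[B]={c}  FIRST[C]={a}
round 2:
  A via A→C: +{a}
  C via C→S b: +{b,c}
  FIRST[S]={a,b,c}  FIRST[A]={a,b}  FIRST[B]={c}  FIRST[C]={a,b,c}
round 3:
  A via A→C: +{c}
  FIRST[S]={a,b,c}  FIRST[A]={a,b,c}  FIRST[B]={c}  FIRST[C]={a,b,c}
round 4: done
  FIRST[S]={a,b,c}  FIRST[A]={a,b,c}  FIRST[B]={c}  FIRST[C]={a,b,c}

FOLLOW iteration:
FOLLOW(S) := {$}
iter 1:
  A→C S C: FOLLOW(C) ⊇ FIRST(S) = {a,b,c}; new: +{a,b,c}
  A→C S C: FOLLOW(S) ⊇ FIRST(C) = {a,b,c}; new: +{a,b,c}
  S→b B: FOLLOW(B) ⊇ FOLLOW(S) ⊇ {$,a,b,c}; new: +{$,a,b,c}
  S→c A: FOLLOW(A) ⊇ FOLLOW(S) ⊇ {$,a,b,c}; new: +{$,a,b,c}
  S→c C: FOLLOW(C) ⊇ FOLLOW(S) ⊇ {$,a,b,c}; new: +{$}
  FOLLOW[S]={$,a,b,c}  FOLLOW[A]={$,a,b,c}  FOLLOW[B]={$,a,b,c}  FOLLOW[C]={$,a,b,c}
iter 2: (no change)
  FOLLOW[S]={$,a,b,c}  FOLLOW[A]={$,a,b,c}  FOLLOW[B]={$,a,b,c}  FOLLOW[C]={$,a,b,c}

FOLLOW(C) = ["$", "a", "b", "c"]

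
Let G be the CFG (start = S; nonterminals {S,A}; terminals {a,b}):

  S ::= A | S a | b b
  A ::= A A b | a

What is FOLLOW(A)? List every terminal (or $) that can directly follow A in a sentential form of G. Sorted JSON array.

Compute FIRST by fixpoint:
round 1:
  A via A→a: +{a}
  S via S→A: +{a}
  S via S→b b: +{b}
  FIRST(S)={a,b}  FIRST(A)={a}
round 2: done
  FIRST(S)={a,b}  FIRST(A)={a}

FOLLOW sets:
seed FOLLOW(S) with $
pass 1:
  A→A A b: FOLLOW(A) ⊇ FIRST(A) = {a}; new: +{a}
  A→A A b: FOLLOW(A) ⊇ FIRST(b) = {b}; new: +{b}
  S→A: FOLLOW(A) ⊇ FOLLOW(S) ⊇ {$}; new: +{$}
  S→S a: FOLLOW(S) ⊇ FIRST(a) = {a}; new: +{a}
  FOLLOW(S)={$,a}  FOLLOW(A)={$,a,b}
pass 2: (no change)
  FOLLOW(S)={$,a}  FOLLOW(A)={$,a,b}

FOLLOW(A) = ["$", "a", "b"]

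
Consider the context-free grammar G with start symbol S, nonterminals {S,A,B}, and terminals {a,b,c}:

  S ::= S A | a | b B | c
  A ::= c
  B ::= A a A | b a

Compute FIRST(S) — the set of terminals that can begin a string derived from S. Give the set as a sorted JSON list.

FIRST sets, iterate to fixpoint:
[1]
  A via A→c: +{c}
  B via B→A a A: +{c}
  B via B→b a: +{b}
  S via S→a: +{a}
  S via S→b B: +{b}
  S via S→c: +{c}
  FIRST[S]={a,b,c}  FIRST[A]={c}  FIRST[B]={b,c}
[2] (no change)
  FIRST[S]={a,b,c}  FIRST[A]={c}  FIRST[B]={b,c}

FIRST(S) = ["a", "b", "c"]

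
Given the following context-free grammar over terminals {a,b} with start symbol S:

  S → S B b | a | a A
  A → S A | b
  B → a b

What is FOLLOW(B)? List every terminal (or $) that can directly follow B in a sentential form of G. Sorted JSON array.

FIRST sets, iterate to fixpoint:
[1]
  A via A→b: +{b}
  B via B→a b: +{a}
  S via S→a: +{a}
  FIRST(S)={a}  FIRST(A)={b}  FIRST(B)={a}
[2]
  A via A→S A: +{a}
  FIRST(S)={a}  FIRST(A)={a,b}  FIRST(B)={a}
[3] (stable)
  FIRST(S)={a}  FIRST(A)={a,b}  FIRST(B)={a}

Compute FOLLOW by fixpoint:
seed FOLLOW(S) with $
round 1:
  A→S A: FOLLOW(S) ⊇ FIRST(A) = {a,b}; new: +{a,b}
  S→S B b: FOLLOW(B) ⊇ FIRST(b) = {b}; new: +{b}
  S→a A: FOLLOW(A) ⊇ FOLLOW(S) ⊇ {$,a,b}; new: +{$,a,b}
  S: {$,a,b}  A: {$,a,b}  B: {b}
round 2: — fixpoint
  S: {$,a,b}  A: {$,a,b}  B: {b}

FOLLOW(B) = ["b"]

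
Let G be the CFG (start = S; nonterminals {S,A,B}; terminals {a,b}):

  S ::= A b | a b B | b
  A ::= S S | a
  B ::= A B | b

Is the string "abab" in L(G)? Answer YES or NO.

CNF form of G:
  S -> A T0 | T1 X2 | b
  A -> S S | a
  B -> A B | b
  T0 -> b
  T1 -> a
  X2 -> T0 B

CYK table (by increasing span):
  T[0,0] 'a' = {A,T1}  orig:{A}
  T[1,1] 'b' = {B,S,T0}  orig:{B,S}
  T[2,2] 'a' = {A,T1}  orig:{A}
  T[3,3] 'b' = {B,S,T0}  orig:{B,S}
  T[0,1] 'ab' = {B,S}
  T[1,2] 'ba' = ∅
  T[2,3] 'ab' = {B,S}
  T[0,2] 'aba' = ∅
  T[1,3] 'bab' = {A,X2}  orig:{A}
  T[0,3] 'abab' = {A,S}

S ∈ T[0,3] ⇒ YES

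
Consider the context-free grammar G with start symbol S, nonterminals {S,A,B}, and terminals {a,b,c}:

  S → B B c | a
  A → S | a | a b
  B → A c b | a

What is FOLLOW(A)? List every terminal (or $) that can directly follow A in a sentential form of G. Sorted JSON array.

Compute FIRST by fixpoint:
round 1:
  A via A→a: +{a}
  B via B→A c b: +{a}
  S via S→B B c: +{a}
  S: {a}  A: {a}  B: {a}
round 2: — fixpoint
  S: {a}  A: {a}  B: {a}

FOLLOW iteration:
initialize: $ ∈ FOLLOW(S)
round 1:
  B→A c b: FOLLOW(A) ⊇ FIRST(c) = {c}; new: +{c}
  S→B B c: FOLLOW(B) ⊇ FIRST(B) = {a}; new: +{a}
  S→B B c: FOLLOW(B) ⊇ FIRST(c) = {c}; new: +{c}
  S: {$}  A: {c}  B: {a,c}
round 2:
  A→S: FOLLOW(S) ⊇ FOLLOW(A) ⊇ {c}; new: +{c}
  S: {$,c}  A: {c}  B: {a,c}
round 3: (stable)
  S: {$,c}  A: {c}  B: {a,c}

FOLLOW(A) = ["c"]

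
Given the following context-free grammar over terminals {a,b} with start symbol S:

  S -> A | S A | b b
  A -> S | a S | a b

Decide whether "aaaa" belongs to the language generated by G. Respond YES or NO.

Convert to CNF:
  S -> S A | T0 S | T0 T1 | T1 T1
  A -> S A | T0 S | T0 T1 | T1 T1
  T0 -> a
  T1 -> b

CYK fill:
  cell(0,0) a: {T0}  orig:{}
  cell(1,1) a: {T0}  orig:{}
  cell(2,2) a: {T0}  orig:{}
  cell(3,3) a: {T0}  orig:{}
  cell(0,1) aa: ∅
  cell(1,2) aa: ∅
  cell(2,3) aa: ∅
  cell(0,2) aaa: ∅
  cell(1,3) aaa: ∅
  cell(0,3) aaaa: ∅

S ∉ T[0,3] ⇒ NO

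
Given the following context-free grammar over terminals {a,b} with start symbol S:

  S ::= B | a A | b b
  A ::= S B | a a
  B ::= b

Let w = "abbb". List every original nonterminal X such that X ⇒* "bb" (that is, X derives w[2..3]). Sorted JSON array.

CNF form of G:
  S -> T0 A | T1 T1 | b
  A -> S B | T0 T0
  B -> b
  T0 -> a
  T1 -> b

CYK table (by increasing span), restricted to cells inside w[2..3]:
  T[2,2] 'b' = {B,S,T1}  orig:{B,S}
  T[3,3] 'b' = {B,S,T1}  orig:{B,S}
  T[2,3] 'bb' = {A,S}

Original NTs in T[2,3] deriving "bb": ["A", "S"]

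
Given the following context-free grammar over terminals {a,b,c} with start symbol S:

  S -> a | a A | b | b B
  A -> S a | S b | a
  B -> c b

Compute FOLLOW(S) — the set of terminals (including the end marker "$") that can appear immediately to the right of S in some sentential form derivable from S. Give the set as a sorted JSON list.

Compute FIRST by fixpoint:
pass 1:
  A via A→a: +{a}
  B via B→c b: +{c}
  S via S→a: +{a}
  S via S→b: +{b}
  FIRST(S)={a,b}  FIRST(A)={a}  FIRST(B)={c}
pass 2:
  A via A→S a: +{b}
  FIRST(S)={a,b}  FIRST(A)={a,b}  FIRST(B)={c}
pass 3: (stable)
  FIRST(S)={a,b}  FIRST(A)={a,b}  FIRST(B)={c}

Compute FOLLOW by fixpoint:
seed FOLLOW(S) with $
round 1:
  A→S a: FOLLOW(S) ⊇ FIRST(a) = {a}; new: +{a}
  A→S b: FOLLOW(S) ⊇ FIRST(b) = {b}; new: +{b}
  S→a A: FOLLOW(A) ⊇ FOLLOW(S) ⊇ {$,a,b}; new: +{$,a,b}
  S→b B: FOLLOW(B) ⊇ FOLLOW(S) ⊇ {$,a,b}; new: +{$,a,b}
  S: {$,a,b}  A: {$,a,b}  B: {$,a,b}
round 2: (no change)
  S: {$,a,b}  A: {$,a,b}  B: {$,a,b}

FOLLOW(S) = ["$", "a", "b"]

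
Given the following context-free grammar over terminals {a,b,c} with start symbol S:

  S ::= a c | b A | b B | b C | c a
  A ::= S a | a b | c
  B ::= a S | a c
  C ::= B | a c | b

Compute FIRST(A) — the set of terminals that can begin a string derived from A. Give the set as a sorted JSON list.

Compute FIRST by fixpoint:
iter 1:
  A via A→a b: +{a}
  A via A→c: +{c}
  B via B→a S: +{a}
  C via C→B: +{a}
  C via C→b: +{b}
  S via S→a c: +{a}
  S via S→b A: +{b}
  S via S→c a: +{c}
  FIRST(S)={a,b,c}  FIRST(A)={a,c}  FIRST(B)={a}  FIRST(C)={a,b}
iter 2:
  A via A→S a: +{b}
  FIRST(S)={a,b,c}  FIRST(A)={a,b,c}  FIRST(B)={a}  FIRST(C)={a,b}
iter 3: (no change)
  FIRST(S)={a,b,c}  FIRST(A)={a,b,c}  FIRST(B)={a}  FIRST(C)={a,b}

FIRST(A) = ["a", "b", "c"]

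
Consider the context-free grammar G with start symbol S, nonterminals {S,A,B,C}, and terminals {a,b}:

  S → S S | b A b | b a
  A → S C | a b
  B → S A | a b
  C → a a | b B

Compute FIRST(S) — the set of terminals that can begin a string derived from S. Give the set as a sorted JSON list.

Compute FIRST by fixpoint:
[1]
  A via A→a b: +{a}
  B via B→a b: +{a}
  C via C→a a: +{a}
  C via C→b B: +{b}
  S via S→b A b: +{b}
  S: {b}  A: {a}  B: {a}  C: {a,b}
[2]
  A via A→S C: +{b}
  B via B→S A: +{b}
  S: {b}  A: {a,b}  B: {a,b}  C: {a,b}
[3] (stable)
  S: {b}  A: {a,b}  B: {a,b}  C: {a,b}

FIRST(S) = ["b"]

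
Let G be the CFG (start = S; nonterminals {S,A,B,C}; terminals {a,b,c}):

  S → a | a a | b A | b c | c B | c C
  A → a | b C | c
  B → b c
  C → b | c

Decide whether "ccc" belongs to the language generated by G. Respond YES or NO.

Convert to CNF:
  S -> T0 A | T0 T1 | T1 B | T1 C | T2 T2 | a
  A -> T0 C | a | c
  B -> T0 T1
  C -> b | c
  T0 -> b
  T1 -> c
  T2 -> a

CYK table (by increasing span):
  T[0,0] 'c' = {A,C,T1}  orig:{A,C}
  T[1,1] 'c' = {A,C,T1}  orig:{A,C}
  T[2,2] 'c' = {A,C,T1}  orig:{A,C}
  T[0,1] 'cc' = {S}
  T[1,2] 'cc' = {S}
  T[0,2] 'ccc' = ∅

S ∉ T[0,2] ⇒ NO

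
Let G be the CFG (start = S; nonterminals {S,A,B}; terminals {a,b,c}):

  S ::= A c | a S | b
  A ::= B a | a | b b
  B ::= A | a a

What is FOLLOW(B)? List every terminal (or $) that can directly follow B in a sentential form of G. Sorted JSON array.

Compute FIRST by fixpoint:
[1]
  A via A→a: +{a}
  A via A→b b: +{b}
  B via B→A: +{a,b}
  S via S→A c: +{a,b}
  FIRST(S)={a,b}  FIRST(A)={a,b}  FIRST(B)={a,b}
[2] (no change)
  FIRST(S)={a,b}  FIRST(A)={a,b}  FIRST(B)={a,b}

Compute FOLLOW by fixpoint:
initialize: $ ∈ FOLLOW(S)
[1]
  A→B a: FOLLOW(B) ⊇ FIRST(a) = {a}; new: +{a}
  B→A: FOLLOW(A) ⊇ FOLLOW(B) ⊇ {a}; new: +{a}
  S→A c: FOLLOW(A) ⊇ FIRST(c) = {c}; new: +{c}
  S: {$}  A: {a,c}  B: {a}
[2] (stable)
  S: {$}  A: {a,c}  B: {a}

FOLLOW(B) = ["a"]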